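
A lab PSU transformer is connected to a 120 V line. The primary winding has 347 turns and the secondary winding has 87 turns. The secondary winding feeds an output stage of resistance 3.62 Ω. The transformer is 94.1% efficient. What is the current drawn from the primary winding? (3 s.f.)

V_s = 120 × 87/347 = 30.086 V.
I_s = V_s/R = 30.086/3.62 = 8.3112 A.
P_out = V_s I_s = 30.086 × 8.3112 = 250.05 W.
P_in = P_out/η = 250.05/0.941 = 265.73 W.
I_p = P_in/V_p = 265.73/120 = 2.21 A.

I_p ≈ 2.21 A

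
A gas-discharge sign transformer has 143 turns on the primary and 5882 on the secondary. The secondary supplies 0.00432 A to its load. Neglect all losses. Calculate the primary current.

I_p ≈ 0.178 A

For an ideal transformer I_p/I_s = N_s/N_p, so I_p = 0.00432 × 5882/143 = 0.178 A.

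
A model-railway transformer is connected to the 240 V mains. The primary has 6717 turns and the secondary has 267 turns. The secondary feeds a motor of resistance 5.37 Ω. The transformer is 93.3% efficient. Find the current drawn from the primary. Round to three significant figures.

V_s = 240 × 267/6717 = 9.5400 V.
I_s = V_s/R = 9.5400/5.37 = 1.7765 A.
P_out = V_s I_s = 9.5400 × 1.7765 = 16.948 W.
P_in = P_out/η = 16.948/0.933 = 18.165 W.
I_p = P_in/V_p = 18.165/240 = 0.0757 A.

I_p ≈ 0.0757 A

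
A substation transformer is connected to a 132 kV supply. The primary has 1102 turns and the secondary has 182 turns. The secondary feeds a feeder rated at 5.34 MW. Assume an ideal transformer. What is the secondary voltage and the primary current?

V_s = V_p × N_s/N_p = 132000 × 182/1102 = 21800 V.
I_s = P/V_s = 5.34×10^6/21800 = 244.95 A.
I_p = I_s × N_s/N_p = 244.95 × 182/1102 = 40.5 A.

V_s ≈ 21800 V, I_p ≈ 40.5 A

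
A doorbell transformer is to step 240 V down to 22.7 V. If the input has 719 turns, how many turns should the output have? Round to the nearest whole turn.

N_out/N_in = V_out/V_in, so N_out = 719 × 22.7/240 = 68.0 ≈ 68 turns.

N_out = 68 turns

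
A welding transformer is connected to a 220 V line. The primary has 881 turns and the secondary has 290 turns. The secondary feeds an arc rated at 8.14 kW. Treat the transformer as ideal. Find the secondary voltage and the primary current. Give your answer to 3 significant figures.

V_s ≈ 72.4 V, I_p ≈ 37.0 A

V_s = V_p × N_s/N_p = 220 × 290/881 = 72.418 V.
I_s = P/V_s = 8140/72.418 = 112.40 A.
I_p = I_s × N_s/N_p = 112.40 × 290/881 = 37.0 A.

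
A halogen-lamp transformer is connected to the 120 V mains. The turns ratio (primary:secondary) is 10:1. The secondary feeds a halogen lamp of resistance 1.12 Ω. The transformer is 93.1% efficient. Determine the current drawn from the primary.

V_s = 120 × 1/10 = 12.000 V.
I_s = V_s/R = 12.000/1.12 = 10.714 A.
P_out = V_s I_s = 12.000 × 10.714 = 128.57 W.
P_in = P_out/η = 128.57/0.931 = 138.10 W.
I_p = P_in/V_p = 138.10/120 = 1.15 A.

I_p ≈ 1.15 A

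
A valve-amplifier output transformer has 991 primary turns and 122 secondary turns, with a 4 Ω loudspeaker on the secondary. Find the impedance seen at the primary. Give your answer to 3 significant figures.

Z_p = (N_p/N_s)² × Z_s = (991/122)² × 4 = 264 Ω.

Z_p ≈ 264 Ω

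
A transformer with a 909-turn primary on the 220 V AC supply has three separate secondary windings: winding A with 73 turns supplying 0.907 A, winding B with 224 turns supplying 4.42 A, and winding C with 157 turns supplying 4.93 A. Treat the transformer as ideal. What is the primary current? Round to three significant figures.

V_A = 220 × 73/909 = 17.668 V; V_B = 220 × 224/909 = 54.213 V; V_C = 220 × 157/909 = 37.998 V.
P_out = V_A I_A + V_B I_B + V_C I_C = 17.668×0.907 + 54.213×4.42 + 37.998×4.93 = 16.025 + 239.62 + 187.33 = 442.98 W.
Ideal ⇒ P_in = P_out, so I_p = P_out/V_p = 442.98/220 = 2.01 A.

I_p ≈ 2.01 A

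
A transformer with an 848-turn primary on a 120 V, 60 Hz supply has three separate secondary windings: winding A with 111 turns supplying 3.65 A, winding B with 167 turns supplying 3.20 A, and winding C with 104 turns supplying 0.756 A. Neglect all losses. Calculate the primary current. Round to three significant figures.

I_p ≈ 1.20 A

V_A = 120 × 111/848 = 15.708 V; V_B = 120 × 167/848 = 23.632 V; V_C = 120 × 104/848 = 14.717 V.
P_out = V_A I_A + V_B I_B + V_C I_C = 15.708×3.65 + 23.632×3.20 + 14.717×0.756 = 57.333 + 75.623 + 11.126 = 144.08 W.
Ideal ⇒ P_in = P_out, so I_p = P_out/V_p = 144.08/120 = 1.20 A.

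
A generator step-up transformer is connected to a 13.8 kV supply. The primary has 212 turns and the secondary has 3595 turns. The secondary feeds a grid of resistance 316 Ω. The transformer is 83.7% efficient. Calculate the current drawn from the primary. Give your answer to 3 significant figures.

I_p ≈ 15000 A

V_s = 13800 × 3595/212 = 234010 V.
I_s = V_s/R = 234010/316 = 740.55 A.
P_out = V_s I_s = 234010 × 740.55 = 1.7330×10^8 W.
P_in = P_out/η = 1.7330×10^8/0.837 = 2.0705×10^8 W.
I_p = P_in/V_p = 2.0705×10^8/13800 = 15000 A.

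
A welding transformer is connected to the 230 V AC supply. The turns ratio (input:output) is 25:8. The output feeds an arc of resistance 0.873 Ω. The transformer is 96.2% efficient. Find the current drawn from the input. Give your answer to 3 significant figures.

V_out = 230 × 8/25 = 73.600 V.
I_out = V_out/R = 73.600/0.873 = 84.307 A.
P_out = V_out I_out = 73.600 × 84.307 = 6205.0 W.
P_in = P_out/η = 6205.0/0.962 = 6450.1 W.
I_in = P_in/V_in = 6450.1/230 = 28.0 A.

I_in ≈ 28.0 A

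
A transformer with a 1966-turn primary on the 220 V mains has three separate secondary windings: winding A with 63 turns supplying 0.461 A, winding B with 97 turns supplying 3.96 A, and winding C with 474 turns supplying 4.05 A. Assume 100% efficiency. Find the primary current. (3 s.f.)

V_A = 220 × 63/1966 = 7.0498 V; V_B = 220 × 97/1966 = 10.855 V; V_C = 220 × 474/1966 = 53.042 V.
P_out = V_A I_A + V_B I_B + V_C I_C = 7.0498×0.461 + 10.855×3.96 + 53.042×4.05 = 3.2500 + 42.984 + 214.82 = 261.05 W.
Ideal ⇒ P_in = P_out, so I_p = P_out/V_p = 261.05/220 = 1.19 A.

I_p ≈ 1.19 A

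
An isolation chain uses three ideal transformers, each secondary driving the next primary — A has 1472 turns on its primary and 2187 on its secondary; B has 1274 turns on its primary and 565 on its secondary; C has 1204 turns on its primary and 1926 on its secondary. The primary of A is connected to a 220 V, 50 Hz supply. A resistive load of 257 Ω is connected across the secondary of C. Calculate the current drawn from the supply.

I_supply ≈ 0.951 A

Secondary of A: V = 220.00 × 2187/1472 = 326.86 V.
Secondary of B: V = 326.86 × 565/1274 = 144.96 V.
Secondary of C: V = 144.96 × 1926/1204 = 231.88 V.
I_load = 231.88/257 = 0.90228 A, so P_out = 231.88 × 0.90228 = 209.22 W.
All ideal ⇒ P_in = P_out, so I_supply = 209.22/220 = 0.951 A.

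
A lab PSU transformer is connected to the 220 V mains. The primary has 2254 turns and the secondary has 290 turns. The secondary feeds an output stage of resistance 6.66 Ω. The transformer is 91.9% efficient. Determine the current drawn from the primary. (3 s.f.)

V_s = 220 × 290/2254 = 28.305 V.
I_s = V_s/R = 28.305/6.66 = 4.2500 A.
P_out = V_s I_s = 28.305 × 4.2500 = 120.30 W.
P_in = P_out/η = 120.30/0.919 = 130.90 W.
I_p = P_in/V_p = 130.90/220 = 0.595 A.

I_p ≈ 0.595 A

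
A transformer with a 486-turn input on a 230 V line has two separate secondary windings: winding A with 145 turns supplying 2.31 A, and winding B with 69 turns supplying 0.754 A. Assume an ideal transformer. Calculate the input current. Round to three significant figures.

I_in ≈ 0.796 A

V_A = 230 × 145/486 = 68.621 V; V_B = 230 × 69/486 = 32.654 V.
P_out = V_A I_A + V_B I_B = 68.621×2.31 + 32.654×0.754 = 158.52 + 24.621 = 183.14 W.
Ideal ⇒ P_in = P_out, so I_in = P_out/V_in = 183.14/230 = 0.796 A.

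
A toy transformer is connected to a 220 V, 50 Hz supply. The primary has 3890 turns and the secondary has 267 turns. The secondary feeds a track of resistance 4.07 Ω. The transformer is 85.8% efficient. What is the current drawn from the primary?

V_s = 220 × 267/3890 = 15.100 V.
I_s = V_s/R = 15.100/4.07 = 3.7101 A.
P_out = V_s I_s = 15.100 × 3.7101 = 56.024 W.
P_in = P_out/η = 56.024/0.858 = 65.296 W.
I_p = P_in/V_p = 65.296/220 = 0.297 A.

I_p ≈ 0.297 A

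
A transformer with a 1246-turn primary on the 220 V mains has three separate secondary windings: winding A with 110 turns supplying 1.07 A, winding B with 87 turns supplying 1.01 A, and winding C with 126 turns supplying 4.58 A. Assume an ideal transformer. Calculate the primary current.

V_A = 220 × 110/1246 = 19.422 V; V_B = 220 × 87/1246 = 15.361 V; V_C = 220 × 126/1246 = 22.247 V.
P_out = V_A I_A + V_B I_B + V_C I_C = 19.422×1.07 + 15.361×1.01 + 22.247×4.58 = 20.782 + 15.515 + 101.89 = 138.19 W.
Ideal ⇒ P_in = P_out, so I_p = P_out/V_p = 138.19/220 = 0.628 A.

I_p ≈ 0.628 A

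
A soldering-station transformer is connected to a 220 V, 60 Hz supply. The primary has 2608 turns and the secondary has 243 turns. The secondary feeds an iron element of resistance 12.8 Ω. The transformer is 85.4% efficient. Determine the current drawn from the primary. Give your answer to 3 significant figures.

I_p ≈ 0.175 A

V_s = 220 × 243/2608 = 20.498 V.
I_s = V_s/R = 20.498/12.8 = 1.6014 A.
P_out = V_s I_s = 20.498 × 1.6014 = 32.827 W.
P_in = P_out/η = 32.827/0.854 = 38.439 W.
I_p = P_in/V_p = 38.439/220 = 0.175 A.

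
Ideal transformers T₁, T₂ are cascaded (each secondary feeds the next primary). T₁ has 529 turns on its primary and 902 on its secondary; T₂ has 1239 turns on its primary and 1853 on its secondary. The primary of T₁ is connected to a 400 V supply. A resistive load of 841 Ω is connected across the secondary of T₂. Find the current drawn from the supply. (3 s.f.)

I_supply ≈ 3.09 A

Secondary of T₁: V = 400.00 × 902/529 = 682.04 V.
Secondary of T₂: V = 682.04 × 1853/1239 = 1020.0 V.
I_load = 1020.0/841 = 1.2129 A, so P_out = 1020.0 × 1.2129 = 1237.2 W.
All ideal ⇒ P_in = P_out, so I_supply = 1237.2/400 = 3.09 A.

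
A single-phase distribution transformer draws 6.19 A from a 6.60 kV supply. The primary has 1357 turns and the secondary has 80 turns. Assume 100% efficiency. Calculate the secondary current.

I_s/I_p = N_p/N_s, so I_s = 6.19 × 1357/80 = 105 A.

I_s ≈ 105 A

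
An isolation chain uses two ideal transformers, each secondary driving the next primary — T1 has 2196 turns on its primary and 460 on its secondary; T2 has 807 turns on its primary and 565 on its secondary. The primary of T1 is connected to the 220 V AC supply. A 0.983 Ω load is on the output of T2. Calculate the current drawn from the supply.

I_supply ≈ 4.81 A

Secondary of T1: V = 220.00 × 460/2196 = 46.084 V.
Secondary of T2: V = 46.084 × 565/807 = 32.264 V.
I_load = 32.264/0.983 = 32.822 A, so P_out = 32.264 × 32.822 = 1059.0 W.
All ideal ⇒ P_in = P_out, so I_supply = 1059.0/220 = 4.81 A.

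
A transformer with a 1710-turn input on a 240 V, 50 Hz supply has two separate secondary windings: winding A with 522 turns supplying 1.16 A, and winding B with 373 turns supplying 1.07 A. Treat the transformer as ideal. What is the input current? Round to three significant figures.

I_in ≈ 0.588 A

V_A = 240 × 522/1710 = 73.263 V; V_B = 240 × 373/1710 = 52.351 V.
P_out = V_A I_A + V_B I_B = 73.263×1.16 + 52.351×1.07 = 84.985 + 56.015 = 141.00 W.
Ideal ⇒ P_in = P_out, so I_in = P_out/V_in = 141.00/240 = 0.588 A.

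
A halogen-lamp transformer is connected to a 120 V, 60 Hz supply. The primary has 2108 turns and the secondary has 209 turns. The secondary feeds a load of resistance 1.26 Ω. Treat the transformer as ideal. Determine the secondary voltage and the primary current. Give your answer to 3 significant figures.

V_s ≈ 11.9 V, I_p ≈ 0.936 A

V_s = V_p × N_s/N_p = 120 × 209/2108 = 11.898 V.
I_s = V_s/R = 11.898/1.26 = 9.4425 A.
I_p = I_s × N_s/N_p = 9.4425 × 209/2108 = 0.936 A.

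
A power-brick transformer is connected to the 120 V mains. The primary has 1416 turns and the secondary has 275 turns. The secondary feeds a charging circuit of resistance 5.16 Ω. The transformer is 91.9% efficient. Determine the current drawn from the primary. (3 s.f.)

I_p ≈ 0.954 A

V_s = 120 × 275/1416 = 23.305 V.
I_s = V_s/R = 23.305/5.16 = 4.5165 A.
P_out = V_s I_s = 23.305 × 4.5165 = 105.26 W.
P_in = P_out/η = 105.26/0.919 = 114.53 W.
I_p = P_in/V_p = 114.53/120 = 0.954 A.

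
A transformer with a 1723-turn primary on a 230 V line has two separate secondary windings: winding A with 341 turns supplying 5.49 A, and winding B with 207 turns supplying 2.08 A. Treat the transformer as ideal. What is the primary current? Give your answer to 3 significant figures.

I_p ≈ 1.34 A

V_A = 230 × 341/1723 = 45.519 V; V_B = 230 × 207/1723 = 27.632 V.
P_out = V_A I_A + V_B I_B = 45.519×5.49 + 27.632×2.08 = 249.90 + 57.475 = 307.38 W.
Ideal ⇒ P_in = P_out, so I_p = P_out/V_p = 307.38/230 = 1.34 A.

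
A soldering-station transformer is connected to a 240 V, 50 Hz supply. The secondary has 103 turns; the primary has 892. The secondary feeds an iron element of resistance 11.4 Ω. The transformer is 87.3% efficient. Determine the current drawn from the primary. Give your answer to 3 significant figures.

I_p ≈ 0.322 A

V_s = 240 × 103/892 = 27.713 V.
I_s = V_s/R = 27.713/11.4 = 2.4310 A.
P_out = V_s I_s = 27.713 × 2.4310 = 67.369 W.
P_in = P_out/η = 67.369/0.873 = 77.170 W.
I_p = P_in/V_p = 77.170/240 = 0.322 A.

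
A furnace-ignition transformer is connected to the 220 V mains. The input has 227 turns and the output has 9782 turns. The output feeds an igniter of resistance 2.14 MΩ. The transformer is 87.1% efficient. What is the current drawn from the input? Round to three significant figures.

I_in ≈ 0.219 A

V_out = 220 × 9782/227 = 9480.4 V.
I_out = V_out/R = 9480.4/(2.14×10^6) = 0.0044301 A.
P_out = V_out I_out = 9480.4 × 0.0044301 = 41.999 W.
P_in = P_out/η = 41.999/0.871 = 48.219 W.
I_in = P_in/V_in = 48.219/220 = 0.219 A.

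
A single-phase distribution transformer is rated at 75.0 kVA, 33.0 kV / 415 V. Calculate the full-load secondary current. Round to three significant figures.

I_s = S/V_s = 75000/415 = 181 A.

I_s ≈ 181 A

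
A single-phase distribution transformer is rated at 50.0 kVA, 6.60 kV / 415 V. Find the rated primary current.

I_p = S/V_p = 50000/6600 = 7.58 A.

I_p ≈ 7.58 A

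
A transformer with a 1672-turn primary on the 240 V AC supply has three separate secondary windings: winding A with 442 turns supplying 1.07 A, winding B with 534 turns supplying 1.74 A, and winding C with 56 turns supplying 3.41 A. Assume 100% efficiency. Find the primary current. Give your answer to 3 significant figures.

I_p ≈ 0.953 A

V_A = 240 × 442/1672 = 63.445 V; V_B = 240 × 534/1672 = 76.651 V; V_C = 240 × 56/1672 = 8.0383 V.
P_out = V_A I_A + V_B I_B + V_C I_C = 63.445×1.07 + 76.651×1.74 + 8.0383×3.41 = 67.886 + 133.37 + 27.411 = 228.67 W.
Ideal ⇒ P_in = P_out, so I_p = P_out/V_p = 228.67/240 = 0.953 A.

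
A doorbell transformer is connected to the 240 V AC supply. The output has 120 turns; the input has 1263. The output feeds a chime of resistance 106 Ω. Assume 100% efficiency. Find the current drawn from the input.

V_out = V_in × N_out/N_in = 240 × 120/1263 = 22.803 V.
I_out = V_out/R = 22.803/106 = 0.21512 A.
For an ideal transformer I_in N_in = I_out N_out, so I_in = 0.21512 × 120/1263 = 0.0204 A.

I_in ≈ 0.0204 A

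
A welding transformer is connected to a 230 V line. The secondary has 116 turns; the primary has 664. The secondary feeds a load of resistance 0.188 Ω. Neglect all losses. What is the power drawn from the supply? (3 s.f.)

V_s = V_p × N_s/N_p = 230 × 116/664 = 40.181 V.
I_s = V_s/R = 40.181/0.188 = 213.73 A.
I_p = I_s × N_s/N_p = 213.73 × 116/664 = 37.338 A.
P = V_p I_p = 230 × 37.338 = 8590 W.

P ≈ 8590 W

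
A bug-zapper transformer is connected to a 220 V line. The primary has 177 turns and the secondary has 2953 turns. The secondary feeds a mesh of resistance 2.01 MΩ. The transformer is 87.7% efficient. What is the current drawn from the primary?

V_s = 220 × 2953/177 = 3670.4 V.
I_s = V_s/R = 3670.4/(2.01×10^6) = 0.0018261 A.
P_out = V_s I_s = 3670.4 × 0.0018261 = 6.7024 W.
P_in = P_out/η = 6.7024/0.877 = 7.6424 W.
I_p = P_in/V_p = 7.6424/220 = 0.0347 A.

I_p ≈ 0.0347 A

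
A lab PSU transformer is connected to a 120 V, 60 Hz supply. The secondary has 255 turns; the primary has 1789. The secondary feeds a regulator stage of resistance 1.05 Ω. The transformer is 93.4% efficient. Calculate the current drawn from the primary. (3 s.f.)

V_s = 120 × 255/1789 = 17.105 V.
I_s = V_s/R = 17.105/1.05 = 16.290 A.
P_out = V_s I_s = 17.105 × 16.290 = 278.63 W.
P_in = P_out/η = 278.63/0.934 = 298.32 W.
I_p = P_in/V_p = 298.32/120 = 2.49 A.

I_p ≈ 2.49 A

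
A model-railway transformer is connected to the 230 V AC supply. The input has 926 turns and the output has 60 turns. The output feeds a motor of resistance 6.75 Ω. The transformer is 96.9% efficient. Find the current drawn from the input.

V_out = 230 × 60/926 = 14.903 V.
I_out = V_out/R = 14.903/6.75 = 2.2078 A.
P_out = V_out I_out = 14.903 × 2.2078 = 32.903 W.
P_in = P_out/η = 32.903/0.969 = 33.955 W.
I_in = P_in/V_in = 33.955/230 = 0.148 A.

I_in ≈ 0.148 A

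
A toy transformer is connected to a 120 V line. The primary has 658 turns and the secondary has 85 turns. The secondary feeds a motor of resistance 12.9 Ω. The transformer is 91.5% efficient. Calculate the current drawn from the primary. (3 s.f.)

V_s = 120 × 85/658 = 15.502 V.
I_s = V_s/R = 15.502/12.9 = 1.2017 A.
P_out = V_s I_s = 15.502 × 1.2017 = 18.628 W.
P_in = P_out/η = 18.628/0.915 = 20.358 W.
I_p = P_in/V_p = 20.358/120 = 0.170 A.

I_p ≈ 0.170 A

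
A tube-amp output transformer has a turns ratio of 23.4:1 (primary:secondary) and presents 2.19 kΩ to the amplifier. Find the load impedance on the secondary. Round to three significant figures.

Z_s ≈ 4.00 Ω

Z_s = Z_p/(N_p/N_s)² = 2190/23.4² = 4.00 Ω.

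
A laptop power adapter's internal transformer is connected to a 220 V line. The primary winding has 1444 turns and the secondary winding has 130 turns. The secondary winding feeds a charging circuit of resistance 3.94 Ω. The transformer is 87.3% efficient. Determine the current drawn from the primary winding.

I_p ≈ 0.518 A

V_s = 220 × 130/1444 = 19.806 V.
I_s = V_s/R = 19.806/3.94 = 5.0269 A.
P_out = V_s I_s = 19.806 × 5.0269 = 99.564 W.
P_in = P_out/η = 99.564/0.873 = 114.05 W.
I_p = P_in/V_p = 114.05/220 = 0.518 A.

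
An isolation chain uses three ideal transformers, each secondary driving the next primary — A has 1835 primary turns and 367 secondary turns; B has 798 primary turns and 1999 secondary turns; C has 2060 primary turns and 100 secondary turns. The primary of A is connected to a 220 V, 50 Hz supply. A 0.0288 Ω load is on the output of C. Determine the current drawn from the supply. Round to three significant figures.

I_supply ≈ 4.52 A

After A: V = 220.00 × 367/1835 = 44.000 V.
After B: V = 44.000 × 1999/798 = 110.22 V.
After C: V = 110.22 × 100/2060 = 5.3505 V.
I_load = 5.3505/0.0288 = 185.78 A, so P_out = 5.3505 × 185.78 = 994.03 W.
All ideal ⇒ P_in = P_out, so I_supply = 994.03/220 = 4.52 A.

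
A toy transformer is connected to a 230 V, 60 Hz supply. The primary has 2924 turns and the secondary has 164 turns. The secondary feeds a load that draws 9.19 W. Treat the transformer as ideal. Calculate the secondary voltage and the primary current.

V_s = V_p × N_s/N_p = 230 × 164/2924 = 12.900 V.
I_s = P/V_s = 9.19/12.900 = 0.71240 A.
I_p = I_s × N_s/N_p = 0.71240 × 164/2924 = 0.0400 A.

V_s ≈ 12.9 V, I_p ≈ 0.0400 A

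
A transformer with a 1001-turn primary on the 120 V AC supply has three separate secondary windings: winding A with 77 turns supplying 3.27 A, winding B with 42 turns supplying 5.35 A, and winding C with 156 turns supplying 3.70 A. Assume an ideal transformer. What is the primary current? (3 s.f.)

V_A = 120 × 77/1001 = 9.2308 V; V_B = 120 × 42/1001 = 5.0350 V; V_C = 120 × 156/1001 = 18.701 V.
P_out = V_A I_A + V_B I_B + V_C I_C = 9.2308×3.27 + 5.0350×5.35 + 18.701×3.70 = 30.185 + 26.937 + 69.195 = 126.32 W.
Ideal ⇒ P_in = P_out, so I_p = P_out/V_p = 126.32/120 = 1.05 A.

I_p ≈ 1.05 A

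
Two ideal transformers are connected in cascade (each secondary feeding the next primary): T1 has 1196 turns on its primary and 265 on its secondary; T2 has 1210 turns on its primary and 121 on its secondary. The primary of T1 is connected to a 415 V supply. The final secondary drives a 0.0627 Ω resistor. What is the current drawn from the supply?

After T1: V = 415.00 × 265/1196 = 91.952 V.
After T2: V = 91.952 × 121/1210 = 9.1952 V.
I_load = 9.1952/0.0627 = 146.65 A, so P_out = 9.1952 × 146.65 = 1348.5 W.
All ideal ⇒ P_in = P_out, so I_supply = 1348.5/415 = 3.25 A.

I_supply ≈ 3.25 A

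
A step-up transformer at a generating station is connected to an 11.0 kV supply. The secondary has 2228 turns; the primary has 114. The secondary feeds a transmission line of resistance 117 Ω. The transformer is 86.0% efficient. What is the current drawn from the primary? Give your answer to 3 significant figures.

V_s = 11000 × 2228/114 = 214980 V.
I_s = V_s/R = 214980/117 = 1837.5 A.
P_out = V_s I_s = 214980 × 1837.5 = 3.9502×10^8 W.
P_in = P_out/η = 3.9502×10^8/0.860 = 4.5933×10^8 W.
I_p = P_in/V_p = 4.5933×10^8/11000 = 41800 A.

I_p ≈ 41800 A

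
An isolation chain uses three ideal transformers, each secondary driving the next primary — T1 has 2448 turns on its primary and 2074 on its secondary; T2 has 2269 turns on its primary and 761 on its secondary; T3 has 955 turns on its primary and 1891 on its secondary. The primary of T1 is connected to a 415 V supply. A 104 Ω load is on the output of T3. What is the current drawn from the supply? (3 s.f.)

I_supply ≈ 1.26 A

Secondary of T1: V = 415.00 × 2074/2448 = 351.60 V.
Secondary of T2: V = 351.60 × 761/2269 = 117.92 V.
Secondary of T3: V = 117.92 × 1891/955 = 233.50 V.
I_load = 233.50/104 = 2.2452 A, so P_out = 233.50 × 2.2452 = 524.24 W.
All ideal ⇒ P_in = P_out, so I_supply = 524.24/415 = 1.26 A.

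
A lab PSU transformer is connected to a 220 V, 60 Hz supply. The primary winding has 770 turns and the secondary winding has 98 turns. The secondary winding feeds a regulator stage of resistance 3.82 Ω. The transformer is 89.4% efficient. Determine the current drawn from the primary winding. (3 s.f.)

V_s = 220 × 98/770 = 28.000 V.
I_s = V_s/R = 28.000/3.82 = 7.3298 A.
P_out = V_s I_s = 28.000 × 7.3298 = 205.24 W.
P_in = P_out/η = 205.24/0.894 = 229.57 W.
I_p = P_in/V_p = 229.57/220 = 1.04 A.

I_p ≈ 1.04 A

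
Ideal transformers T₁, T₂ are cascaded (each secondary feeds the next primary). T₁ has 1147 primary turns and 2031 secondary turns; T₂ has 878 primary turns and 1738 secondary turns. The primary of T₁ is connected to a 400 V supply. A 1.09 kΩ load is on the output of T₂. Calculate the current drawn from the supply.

I_supply ≈ 4.51 A

Secondary of T₁: V = 400.00 × 2031/1147 = 708.28 V.
Secondary of T₂: V = 708.28 × 1738/878 = 1402.0 V.
I_load = 1402.0/1090 = 1.2863 A, so P_out = 1402.0 × 1.2863 = 1803.4 W.
All ideal ⇒ P_in = P_out, so I_supply = 1803.4/400 = 4.51 A.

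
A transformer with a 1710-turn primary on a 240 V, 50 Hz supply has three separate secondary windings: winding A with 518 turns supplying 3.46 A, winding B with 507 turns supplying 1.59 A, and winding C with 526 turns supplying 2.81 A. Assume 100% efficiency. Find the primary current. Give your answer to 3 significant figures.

V_A = 240 × 518/1710 = 72.702 V; V_B = 240 × 507/1710 = 71.158 V; V_C = 240 × 526/1710 = 73.825 V.
P_out = V_A I_A + V_B I_B + V_C I_C = 72.702×3.46 + 71.158×1.59 + 73.825×2.81 = 251.55 + 113.14 + 207.45 = 572.14 W.
Ideal ⇒ P_in = P_out, so I_p = P_out/V_p = 572.14/240 = 2.38 A.

I_p ≈ 2.38 A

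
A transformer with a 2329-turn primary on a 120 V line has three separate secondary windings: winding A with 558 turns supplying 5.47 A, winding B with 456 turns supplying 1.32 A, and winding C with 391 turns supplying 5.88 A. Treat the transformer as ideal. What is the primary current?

V_A = 120 × 558/2329 = 28.751 V; V_B = 120 × 456/2329 = 23.495 V; V_C = 120 × 391/2329 = 20.146 V.
P_out = V_A I_A + V_B I_B + V_C I_C = 28.751×5.47 + 23.495×1.32 + 20.146×5.88 = 157.27 + 31.013 + 118.46 = 306.74 W.
Ideal ⇒ P_in = P_out, so I_p = P_out/V_p = 306.74/120 = 2.56 A.

I_p ≈ 2.56 A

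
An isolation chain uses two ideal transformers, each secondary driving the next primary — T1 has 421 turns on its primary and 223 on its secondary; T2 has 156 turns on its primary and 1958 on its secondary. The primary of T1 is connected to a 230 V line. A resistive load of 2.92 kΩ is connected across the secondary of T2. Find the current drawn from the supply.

After T1: V = 230.00 × 223/421 = 121.83 V.
After T2: V = 121.83 × 1958/156 = 1529.1 V.
I_load = 1529.1/2920 = 0.52367 A, so P_out = 1529.1 × 0.52367 = 800.75 W.
All ideal ⇒ P_in = P_out, so I_supply = 800.75/230 = 3.48 A.

I_supply ≈ 3.48 A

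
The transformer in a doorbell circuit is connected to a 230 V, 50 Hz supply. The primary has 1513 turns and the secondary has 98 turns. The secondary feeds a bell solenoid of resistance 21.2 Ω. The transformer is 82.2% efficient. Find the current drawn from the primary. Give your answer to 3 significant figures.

V_s = 230 × 98/1513 = 14.898 V.
I_s = V_s/R = 14.898/21.2 = 0.70271 A.
P_out = V_s I_s = 14.898 × 0.70271 = 10.469 W.
P_in = P_out/η = 10.469/0.822 = 12.736 W.
I_p = P_in/V_p = 12.736/230 = 0.0554 A.

I_p ≈ 0.0554 A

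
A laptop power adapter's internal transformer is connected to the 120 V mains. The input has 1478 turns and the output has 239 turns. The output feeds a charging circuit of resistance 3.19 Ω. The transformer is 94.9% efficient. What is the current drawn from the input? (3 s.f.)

I_in ≈ 1.04 A

V_out = 120 × 239/1478 = 19.405 V.
I_out = V_out/R = 19.405/3.19 = 6.0829 A.
P_out = V_out I_out = 19.405 × 6.0829 = 118.04 W.
P_in = P_out/η = 118.04/0.949 = 124.38 W.
I_in = P_in/V_in = 124.38/120 = 1.04 A.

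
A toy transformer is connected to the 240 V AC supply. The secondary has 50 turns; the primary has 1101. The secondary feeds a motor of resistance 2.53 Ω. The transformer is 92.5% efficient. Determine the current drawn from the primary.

I_p ≈ 0.212 A

V_s = 240 × 50/1101 = 10.899 V.
I_s = V_s/R = 10.899/2.53 = 4.3080 A.
P_out = V_s I_s = 10.899 × 4.3080 = 46.953 W.
P_in = P_out/η = 46.953/0.925 = 50.760 W.
I_p = P_in/V_p = 50.760/240 = 0.212 A.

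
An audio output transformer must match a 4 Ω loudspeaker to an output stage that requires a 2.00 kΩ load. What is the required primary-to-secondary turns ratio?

Z_p/Z_s = (N_p/N_s)², so N_p/N_s = √(2000/4) = √500 = 22.4.

N_p/N_s ≈ 22.4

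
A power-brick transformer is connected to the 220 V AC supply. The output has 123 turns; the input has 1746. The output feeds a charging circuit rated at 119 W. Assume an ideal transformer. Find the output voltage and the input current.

V_out = V_in × N_out/N_in = 220 × 123/1746 = 15.498 V.
I_out = P/V_out = 119/15.498 = 7.6783 A.
I_in = I_out × N_out/N_in = 7.6783 × 123/1746 = 0.541 A.

V_out ≈ 15.5 V, I_in ≈ 0.541 A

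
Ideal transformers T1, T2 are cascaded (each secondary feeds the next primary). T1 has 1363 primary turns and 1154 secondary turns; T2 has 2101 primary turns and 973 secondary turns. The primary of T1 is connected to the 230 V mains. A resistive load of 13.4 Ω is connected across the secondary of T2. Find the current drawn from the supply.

After T1: V = 230.00 × 1154/1363 = 194.73 V.
After T2: V = 194.73 × 973/2101 = 90.183 V.
I_load = 90.183/13.4 = 6.7301 A, so P_out = 90.183 × 6.7301 = 606.94 W.
All ideal ⇒ P_in = P_out, so I_supply = 606.94/230 = 2.64 A.

I_supply ≈ 2.64 A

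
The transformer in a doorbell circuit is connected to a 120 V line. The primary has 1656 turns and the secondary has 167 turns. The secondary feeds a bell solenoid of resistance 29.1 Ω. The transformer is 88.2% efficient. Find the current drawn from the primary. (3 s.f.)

I_p ≈ 0.0475 A

V_s = 120 × 167/1656 = 12.101 V.
I_s = V_s/R = 12.101/29.1 = 0.41586 A.
P_out = V_s I_s = 12.101 × 0.41586 = 5.0325 W.
P_in = P_out/η = 5.0325/0.882 = 5.7058 W.
I_p = P_in/V_p = 5.7058/120 = 0.0475 A.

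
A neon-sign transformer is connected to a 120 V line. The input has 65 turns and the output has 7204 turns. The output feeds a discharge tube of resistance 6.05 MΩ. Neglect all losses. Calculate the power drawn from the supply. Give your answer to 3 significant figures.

P ≈ 29.2 W

V_out = V_in × N_out/N_in = 120 × 7204/65 = 13300 V.
I_out = V_out/R = 13300/(6.05×10^6) = 0.0021983 A.
I_in = I_out × N_out/N_in = 0.0021983 × 7204/65 = 0.24364 A.
P = V_in I_in = 120 × 0.24364 = 29.2 W.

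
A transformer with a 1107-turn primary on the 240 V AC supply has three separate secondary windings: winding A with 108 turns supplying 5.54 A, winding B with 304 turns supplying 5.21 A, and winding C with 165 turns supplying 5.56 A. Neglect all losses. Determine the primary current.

I_p ≈ 2.80 A

V_A = 240 × 108/1107 = 23.415 V; V_B = 240 × 304/1107 = 65.908 V; V_C = 240 × 165/1107 = 35.772 V.
P_out = V_A I_A + V_B I_B + V_C I_C = 23.415×5.54 + 65.908×5.21 + 35.772×5.56 = 129.72 + 343.38 + 198.89 = 671.99 W.
Ideal ⇒ P_in = P_out, so I_p = P_out/V_p = 671.99/240 = 2.80 A.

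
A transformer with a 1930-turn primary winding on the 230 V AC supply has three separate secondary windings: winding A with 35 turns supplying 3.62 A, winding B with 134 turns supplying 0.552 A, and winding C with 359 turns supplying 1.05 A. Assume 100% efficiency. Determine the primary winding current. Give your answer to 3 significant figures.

V_A = 230 × 35/1930 = 4.1710 V; V_B = 230 × 134/1930 = 15.969 V; V_C = 230 × 359/1930 = 42.782 V.
P_out = V_A I_A + V_B I_B + V_C I_C = 4.1710×3.62 + 15.969×0.552 + 42.782×1.05 = 15.099 + 8.8148 + 44.922 = 68.835 W.
Ideal ⇒ P_in = P_out, so I_p = P_out/V_p = 68.835/230 = 0.299 A.

I_p ≈ 0.299 A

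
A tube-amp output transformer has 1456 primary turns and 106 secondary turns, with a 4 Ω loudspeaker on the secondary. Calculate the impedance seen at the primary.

Z_p = (N_p/N_s)² × Z_s = (1456/106)² × 4 = 755 Ω.

Z_p ≈ 755 Ω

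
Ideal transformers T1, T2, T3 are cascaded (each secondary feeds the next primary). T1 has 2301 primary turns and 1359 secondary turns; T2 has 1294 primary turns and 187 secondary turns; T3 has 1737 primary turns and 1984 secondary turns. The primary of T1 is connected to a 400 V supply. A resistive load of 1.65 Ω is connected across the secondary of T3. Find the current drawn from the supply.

I_supply ≈ 2.30 A

After T1: V = 400.00 × 1359/2301 = 236.25 V.
After T2: V = 236.25 × 187/1294 = 34.141 V.
After T3: V = 34.141 × 1984/1737 = 38.995 V.
I_load = 38.995/1.65 = 23.634 A, so P_out = 38.995 × 23.634 = 921.59 W.
All ideal ⇒ P_in = P_out, so I_supply = 921.59/400 = 2.30 A.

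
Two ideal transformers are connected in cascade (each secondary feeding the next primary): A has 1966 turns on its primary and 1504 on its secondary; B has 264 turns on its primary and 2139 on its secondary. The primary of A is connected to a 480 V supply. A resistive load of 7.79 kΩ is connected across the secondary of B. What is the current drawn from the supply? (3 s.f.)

I_supply ≈ 2.37 A

Secondary of A: V = 480.00 × 1504/1966 = 367.20 V.
Secondary of B: V = 367.20 × 2139/264 = 2975.2 V.
I_load = 2975.2/7790 = 0.38192 A, so P_out = 2975.2 × 0.38192 = 1136.3 W.
All ideal ⇒ P_in = P_out, so I_supply = 1136.3/480 = 2.37 A.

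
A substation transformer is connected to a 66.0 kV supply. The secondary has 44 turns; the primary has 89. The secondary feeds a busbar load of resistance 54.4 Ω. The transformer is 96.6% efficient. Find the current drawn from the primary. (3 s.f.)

V_s = 66000 × 44/89 = 32629 V.
I_s = V_s/R = 32629/54.4 = 599.80 A.
P_out = V_s I_s = 32629 × 599.80 = 1.9571×10^7 W.
P_in = P_out/η = 1.9571×10^7/0.966 = 2.0260×10^7 W.
I_p = P_in/V_p = 2.0260×10^7/66000 = 307 A.

I_p ≈ 307 A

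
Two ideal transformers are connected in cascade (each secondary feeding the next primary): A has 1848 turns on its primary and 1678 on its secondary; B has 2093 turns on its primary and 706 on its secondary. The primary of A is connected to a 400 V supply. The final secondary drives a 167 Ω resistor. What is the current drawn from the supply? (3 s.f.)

Secondary of A: V = 400.00 × 1678/1848 = 363.20 V.
Secondary of B: V = 363.20 × 706/2093 = 122.51 V.
I_load = 122.51/167 = 0.73362 A, so P_out = 122.51 × 0.73362 = 89.878 W.
All ideal ⇒ P_in = P_out, so I_supply = 89.878/400 = 0.225 A.

I_supply ≈ 0.225 A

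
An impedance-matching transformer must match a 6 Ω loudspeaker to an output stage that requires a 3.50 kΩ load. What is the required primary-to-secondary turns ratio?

N_p/N_s ≈ 24.2

Z_p/Z_s = (N_p/N_s)², so N_p/N_s = √(3500/6) = √583 = 24.2.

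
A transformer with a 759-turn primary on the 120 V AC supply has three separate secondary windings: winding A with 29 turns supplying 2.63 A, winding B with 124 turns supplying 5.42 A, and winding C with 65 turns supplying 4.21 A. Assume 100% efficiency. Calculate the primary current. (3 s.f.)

V_A = 120 × 29/759 = 4.5850 V; V_B = 120 × 124/759 = 19.605 V; V_C = 120 × 65/759 = 10.277 V.
P_out = V_A I_A + V_B I_B + V_C I_C = 4.5850×2.63 + 19.605×5.42 + 10.277×4.21 = 12.058 + 106.26 + 43.265 = 161.58 W.
Ideal ⇒ P_in = P_out, so I_p = P_out/V_p = 161.58/120 = 1.35 A.

I_p ≈ 1.35 A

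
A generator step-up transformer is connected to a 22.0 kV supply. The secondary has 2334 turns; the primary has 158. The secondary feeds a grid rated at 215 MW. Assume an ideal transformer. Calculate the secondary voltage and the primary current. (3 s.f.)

V_s ≈ 325000 V, I_p ≈ 9770 A

V_s = V_p × N_s/N_p = 22000 × 2334/158 = 324990 V.
I_s = P/V_s = 2.15×10^8/324990 = 661.56 A.
I_p = I_s × N_s/N_p = 661.56 × 2334/158 = 9770 A.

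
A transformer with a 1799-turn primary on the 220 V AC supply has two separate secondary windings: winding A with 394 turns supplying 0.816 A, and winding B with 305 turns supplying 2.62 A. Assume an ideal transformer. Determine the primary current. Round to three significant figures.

V_A = 220 × 394/1799 = 48.182 V; V_B = 220 × 305/1799 = 37.298 V.
P_out = V_A I_A + V_B I_B = 48.182×0.816 + 37.298×2.62 = 39.317 + 97.722 = 137.04 W.
Ideal ⇒ P_in = P_out, so I_p = P_out/V_p = 137.04/220 = 0.623 A.

I_p ≈ 0.623 A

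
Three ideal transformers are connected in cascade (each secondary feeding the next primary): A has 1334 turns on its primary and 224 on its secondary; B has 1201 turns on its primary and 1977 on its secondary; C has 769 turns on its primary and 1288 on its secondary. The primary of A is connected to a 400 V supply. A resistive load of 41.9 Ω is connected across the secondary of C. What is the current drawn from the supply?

Secondary of A: V = 400.00 × 224/1334 = 67.166 V.
Secondary of B: V = 67.166 × 1977/1201 = 110.56 V.
Secondary of C: V = 110.56 × 1288/769 = 185.18 V.
I_load = 185.18/41.9 = 4.4197 A, so P_out = 185.18 × 4.4197 = 818.46 W.
All ideal ⇒ P_in = P_out, so I_supply = 818.46/400 = 2.05 A.

I_supply ≈ 2.05 A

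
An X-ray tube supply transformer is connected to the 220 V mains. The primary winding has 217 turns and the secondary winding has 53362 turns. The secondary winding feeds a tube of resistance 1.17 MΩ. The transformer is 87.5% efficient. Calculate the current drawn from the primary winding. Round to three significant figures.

I_p ≈ 13.0 A

V_s = 220 × 53362/217 = 54100 V.
I_s = V_s/R = 54100/(1.17×10^6) = 0.046239 A.
P_out = V_s I_s = 54100 × 0.046239 = 2501.5 W.
P_in = P_out/η = 2501.5/0.875 = 2858.9 W.
I_p = P_in/V_p = 2858.9/220 = 13.0 A.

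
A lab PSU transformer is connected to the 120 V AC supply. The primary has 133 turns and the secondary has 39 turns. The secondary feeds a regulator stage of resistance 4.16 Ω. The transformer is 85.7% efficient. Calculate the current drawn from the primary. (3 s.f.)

I_p ≈ 2.89 A

V_s = 120 × 39/133 = 35.188 V.
I_s = V_s/R = 35.188/4.16 = 8.4586 A.
P_out = V_s I_s = 35.188 × 8.4586 = 297.64 W.
P_in = P_out/η = 297.64/0.857 = 347.31 W.
I_p = P_in/V_p = 347.31/120 = 2.89 A.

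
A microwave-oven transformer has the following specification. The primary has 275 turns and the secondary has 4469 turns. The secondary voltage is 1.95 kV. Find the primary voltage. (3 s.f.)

V_p ≈ 120 V

V_p/V_s = N_p/N_s, so V_p = 1950 × 275/4469 = 120 V.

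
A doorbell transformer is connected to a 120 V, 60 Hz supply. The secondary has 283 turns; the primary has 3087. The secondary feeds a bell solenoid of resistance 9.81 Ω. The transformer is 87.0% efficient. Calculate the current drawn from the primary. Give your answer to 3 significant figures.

I_p ≈ 0.118 A

V_s = 120 × 283/3087 = 11.001 V.
I_s = V_s/R = 11.001/9.81 = 1.1214 A.
P_out = V_s I_s = 11.001 × 1.1214 = 12.337 W.
P_in = P_out/η = 12.337/0.870 = 14.180 W.
I_p = P_in/V_p = 14.180/120 = 0.118 A.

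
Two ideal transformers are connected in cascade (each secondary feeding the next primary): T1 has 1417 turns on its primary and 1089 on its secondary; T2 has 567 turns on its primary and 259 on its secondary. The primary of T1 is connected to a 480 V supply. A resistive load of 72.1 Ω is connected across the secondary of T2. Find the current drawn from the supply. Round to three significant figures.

I_supply ≈ 0.820 A

Secondary of T1: V = 480.00 × 1089/1417 = 368.89 V.
Secondary of T2: V = 368.89 × 259/567 = 168.51 V.
I_load = 168.51/72.1 = 2.3371 A, so P_out = 168.51 × 2.3371 = 393.82 W.
All ideal ⇒ P_in = P_out, so I_supply = 393.82/480 = 0.820 A.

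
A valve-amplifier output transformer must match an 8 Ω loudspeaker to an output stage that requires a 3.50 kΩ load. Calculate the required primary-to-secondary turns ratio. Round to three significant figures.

Z_p/Z_s = (N_p/N_s)², so N_p/N_s = √(3500/8) = √438 = 20.9.

N_p/N_s ≈ 20.9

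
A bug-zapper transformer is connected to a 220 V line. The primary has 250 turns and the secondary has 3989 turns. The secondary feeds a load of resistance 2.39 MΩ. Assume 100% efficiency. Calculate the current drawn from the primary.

I_p ≈ 0.0234 A

V_s = V_p × N_s/N_p = 220 × 3989/250 = 3510.3 V.
I_s = V_s/R = 3510.3/(2.39×10^6) = 0.0014688 A.
For an ideal transformer I_p N_p = I_s N_s, so I_p = 0.0014688 × 3989/250 = 0.0234 A.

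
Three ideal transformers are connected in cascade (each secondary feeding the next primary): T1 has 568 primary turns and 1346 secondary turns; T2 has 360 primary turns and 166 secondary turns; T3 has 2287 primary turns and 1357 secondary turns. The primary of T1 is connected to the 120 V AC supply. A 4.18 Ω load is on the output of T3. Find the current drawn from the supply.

I_supply ≈ 12.1 A

After T1: V = 120.00 × 1346/568 = 284.37 V.
After T2: V = 284.37 × 166/360 = 131.12 V.
After T3: V = 131.12 × 1357/2287 = 77.803 V.
I_load = 77.803/4.18 = 18.613 A, so P_out = 77.803 × 18.613 = 1448.2 W.
All ideal ⇒ P_in = P_out, so I_supply = 1448.2/120 = 12.1 A.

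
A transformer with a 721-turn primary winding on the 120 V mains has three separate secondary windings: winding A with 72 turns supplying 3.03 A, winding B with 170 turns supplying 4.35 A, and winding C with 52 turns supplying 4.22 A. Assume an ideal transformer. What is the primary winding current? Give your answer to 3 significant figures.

V_A = 120 × 72/721 = 11.983 V; V_B = 120 × 170/721 = 28.294 V; V_C = 120 × 52/721 = 8.6546 V.
P_out = V_A I_A + V_B I_B + V_C I_C = 11.983×3.03 + 28.294×4.35 + 8.6546×4.22 = 36.310 + 123.08 + 36.523 = 195.91 W.
Ideal ⇒ P_in = P_out, so I_p = P_out/V_p = 195.91/120 = 1.63 A.

I_p ≈ 1.63 A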